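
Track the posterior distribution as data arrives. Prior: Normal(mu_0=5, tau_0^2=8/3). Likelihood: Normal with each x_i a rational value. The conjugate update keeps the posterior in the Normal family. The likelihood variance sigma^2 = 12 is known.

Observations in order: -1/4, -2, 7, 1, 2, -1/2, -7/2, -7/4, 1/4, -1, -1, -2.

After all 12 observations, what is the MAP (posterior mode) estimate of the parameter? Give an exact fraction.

obs 1: x=-1/4 → posterior Normal(89/22, 24/11)
obs 2: x=-2 → posterior Normal(81/26, 24/13)
obs 3: x=7 → posterior Normal(109/30, 8/5)
obs 4: x=1 → posterior Normal(113/34, 24/17)
obs 5: x=2 → posterior Normal(121/38, 24/19)
obs 6: x=-1/2 → posterior Normal(17/6, 8/7)
obs 7: x=-7/2 → posterior Normal(105/46, 24/23)
obs 8: x=-7/4 → posterior Normal(49/25, 24/25)
obs 9: x=1/4 → posterior Normal(11/6, 8/9)
obs 10: x=-1 → posterior Normal(95/58, 24/29)
obs 11: x=-1 → posterior Normal(91/62, 24/31)
obs 12: x=-2 → posterior Normal(83/66, 8/11)

83/66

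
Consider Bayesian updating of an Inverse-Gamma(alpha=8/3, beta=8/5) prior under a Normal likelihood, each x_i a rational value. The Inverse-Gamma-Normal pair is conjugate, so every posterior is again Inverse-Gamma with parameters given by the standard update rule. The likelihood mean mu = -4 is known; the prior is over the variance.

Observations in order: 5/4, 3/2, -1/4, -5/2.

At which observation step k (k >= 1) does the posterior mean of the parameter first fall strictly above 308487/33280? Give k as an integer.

k = 2

obs 1: x=5/4 → posterior Inverse-Gamma(19/6, 2461/160)
obs 2: x=3/2 → posterior Inverse-Gamma(11/3, 4881/160)
obs 3: x=-1/4 → posterior Inverse-Gamma(25/6, 3003/80)
obs 4: x=-5/2 → posterior Inverse-Gamma(14/3, 3093/80)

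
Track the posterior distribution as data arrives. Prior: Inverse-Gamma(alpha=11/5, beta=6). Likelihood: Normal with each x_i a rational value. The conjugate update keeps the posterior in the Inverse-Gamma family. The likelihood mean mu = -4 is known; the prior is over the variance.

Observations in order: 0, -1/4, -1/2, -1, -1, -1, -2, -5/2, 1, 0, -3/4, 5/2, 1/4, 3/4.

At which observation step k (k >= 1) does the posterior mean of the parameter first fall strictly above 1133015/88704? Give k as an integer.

k = 13

obs 1: x=0 → posterior Inverse-Gamma(27/10, 14)
obs 2: x=-1/4 → posterior Inverse-Gamma(16/5, 673/32)
obs 3: x=-1/2 → posterior Inverse-Gamma(37/10, 869/32)
obs 4: x=-1 → posterior Inverse-Gamma(21/5, 1013/32)
obs 5: x=-1 → posterior Inverse-Gamma(47/10, 1157/32)
obs 6: x=-1 → posterior Inverse-Gamma(26/5, 1301/32)
obs 7: x=-2 → posterior Inverse-Gamma(57/10, 1365/32)
obs 8: x=-5/2 → posterior Inverse-Gamma(31/5, 1401/32)
obs 9: x=1 → posterior Inverse-Gamma(67/10, 1801/32)
obs 10: x=0 → posterior Inverse-Gamma(36/5, 2057/32)
obs 11: x=-3/4 → posterior Inverse-Gamma(77/10, 1113/16)
obs 12: x=5/2 → posterior Inverse-Gamma(41/5, 1451/16)
obs 13: x=1/4 → posterior Inverse-Gamma(87/10, 3191/32)
obs 14: x=3/4 → posterior Inverse-Gamma(46/5, 111)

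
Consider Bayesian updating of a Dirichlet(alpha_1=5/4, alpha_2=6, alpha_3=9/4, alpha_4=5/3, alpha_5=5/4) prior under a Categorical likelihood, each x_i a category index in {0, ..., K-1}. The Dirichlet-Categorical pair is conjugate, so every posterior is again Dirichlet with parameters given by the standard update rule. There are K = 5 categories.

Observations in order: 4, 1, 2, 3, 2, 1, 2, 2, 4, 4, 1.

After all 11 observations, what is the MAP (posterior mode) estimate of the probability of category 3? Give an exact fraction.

20/221

obs 1: x=4 → posterior Dirichlet(5/4, 6, 9/4, 5/3, 9/4)
obs 2: x=1 → posterior Dirichlet(5/4, 7, 9/4, 5/3, 9/4)
obs 3: x=2 → posterior Dirichlet(5/4, 7, 13/4, 5/3, 9/4)
obs 4: x=3 → posterior Dirichlet(5/4, 7, 13/4, 8/3, 9/4)
obs 5: x=2 → posterior Dirichlet(5/4, 7, 17/4, 8/3, 9/4)
obs 6: x=1 → posterior Dirichlet(5/4, 8, 17/4, 8/3, 9/4)
obs 7: x=2 → posterior Dirichlet(5/4, 8, 21/4, 8/3, 9/4)
obs 8: x=2 → posterior Dirichlet(5/4, 8, 25/4, 8/3, 9/4)
obs 9: x=4 → posterior Dirichlet(5/4, 8, 25/4, 8/3, 13/4)
obs 10: x=4 → posterior Dirichlet(5/4, 8, 25/4, 8/3, 17/4)
obs 11: x=1 → posterior Dirichlet(5/4, 9, 25/4, 8/3, 17/4)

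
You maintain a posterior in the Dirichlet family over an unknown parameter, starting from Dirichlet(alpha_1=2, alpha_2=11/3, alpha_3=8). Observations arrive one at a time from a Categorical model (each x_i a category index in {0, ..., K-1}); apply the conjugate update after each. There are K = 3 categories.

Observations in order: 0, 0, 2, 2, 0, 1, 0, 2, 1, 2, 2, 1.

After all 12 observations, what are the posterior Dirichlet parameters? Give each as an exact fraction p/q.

obs 1: x=0 → posterior Dirichlet(3, 11/3, 8)
obs 2: x=0 → posterior Dirichlet(4, 11/3, 8)
obs 3: x=2 → posterior Dirichlet(4, 11/3, 9)
obs 4: x=2 → posterior Dirichlet(4, 11/3, 10)
obs 5: x=0 → posterior Dirichlet(5, 11/3, 10)
obs 6: x=1 → posterior Dirichlet(5, 14/3, 10)
obs 7: x=0 → posterior Dirichlet(6, 14/3, 10)
obs 8: x=2 → posterior Dirichlet(6, 14/3, 11)
obs 9: x=1 → posterior Dirichlet(6, 17/3, 11)
obs 10: x=2 → posterior Dirichlet(6, 17/3, 12)
obs 11: x=2 → posterior Dirichlet(6, 17/3, 13)
obs 12: x=1 → posterior Dirichlet(6, 20/3, 13)

alpha_1=6, alpha_2=20/3, alpha_3=13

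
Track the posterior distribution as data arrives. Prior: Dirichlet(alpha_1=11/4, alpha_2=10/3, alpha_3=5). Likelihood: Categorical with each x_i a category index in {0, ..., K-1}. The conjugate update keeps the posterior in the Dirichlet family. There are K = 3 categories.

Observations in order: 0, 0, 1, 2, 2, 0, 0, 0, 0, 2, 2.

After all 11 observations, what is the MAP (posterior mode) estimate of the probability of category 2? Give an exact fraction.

96/229

obs 1: x=0 → posterior Dirichlet(15/4, 10/3, 5)
obs 2: x=0 → posterior Dirichlet(19/4, 10/3, 5)
obs 3: x=1 → posterior Dirichlet(19/4, 13/3, 5)
obs 4: x=2 → posterior Dirichlet(19/4, 13/3, 6)
obs 5: x=2 → posterior Dirichlet(19/4, 13/3, 7)
obs 6: x=0 → posterior Dirichlet(23/4, 13/3, 7)
obs 7: x=0 → posterior Dirichlet(27/4, 13/3, 7)
obs 8: x=0 → posterior Dirichlet(31/4, 13/3, 7)
obs 9: x=0 → posterior Dirichlet(35/4, 13/3, 7)
obs 10: x=2 → posterior Dirichlet(35/4, 13/3, 8)
obs 11: x=2 → posterior Dirichlet(35/4, 13/3, 9)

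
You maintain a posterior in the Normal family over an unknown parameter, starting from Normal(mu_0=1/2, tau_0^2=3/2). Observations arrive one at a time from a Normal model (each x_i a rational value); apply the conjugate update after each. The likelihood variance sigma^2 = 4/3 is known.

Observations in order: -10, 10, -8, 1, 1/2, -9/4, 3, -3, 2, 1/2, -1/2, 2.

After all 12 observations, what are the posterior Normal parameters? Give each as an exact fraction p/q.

obs 1: x=-10 → posterior Normal(-86/17, 12/17)
obs 2: x=10 → posterior Normal(2/13, 6/13)
obs 3: x=-8 → posterior Normal(-68/35, 12/35)
obs 4: x=1 → posterior Normal(-59/44, 3/11)
obs 5: x=1/2 → posterior Normal(-109/106, 12/53)
obs 6: x=-9/4 → posterior Normal(-299/248, 6/31)
obs 7: x=3 → posterior Normal(-191/284, 12/71)
obs 8: x=-3 → posterior Normal(-299/320, 3/20)
obs 9: x=2 → posterior Normal(-227/356, 12/89)
obs 10: x=1/2 → posterior Normal(-209/392, 6/49)
obs 11: x=-1/2 → posterior Normal(-227/428, 12/107)
obs 12: x=2 → posterior Normal(-155/464, 3/29)

mu_0=-155/464, tau_0^2=3/29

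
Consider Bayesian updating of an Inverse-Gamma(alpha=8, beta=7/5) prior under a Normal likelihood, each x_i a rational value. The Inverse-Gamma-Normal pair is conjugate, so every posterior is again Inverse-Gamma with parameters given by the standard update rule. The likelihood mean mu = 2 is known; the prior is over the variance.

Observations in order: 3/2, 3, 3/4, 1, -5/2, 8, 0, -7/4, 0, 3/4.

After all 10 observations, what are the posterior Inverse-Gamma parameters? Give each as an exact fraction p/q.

alpha=13, beta=6919/160

obs 1: x=3/2 → posterior Inverse-Gamma(17/2, 61/40)
obs 2: x=3 → posterior Inverse-Gamma(9, 81/40)
obs 3: x=3/4 → posterior Inverse-Gamma(19/2, 449/160)
obs 4: x=1 → posterior Inverse-Gamma(10, 529/160)
obs 5: x=-5/2 → posterior Inverse-Gamma(21/2, 2149/160)
obs 6: x=8 → posterior Inverse-Gamma(11, 5029/160)
obs 7: x=0 → posterior Inverse-Gamma(23/2, 5349/160)
obs 8: x=-7/4 → posterior Inverse-Gamma(12, 3237/80)
obs 9: x=0 → posterior Inverse-Gamma(25/2, 3397/80)
obs 10: x=3/4 → posterior Inverse-Gamma(13, 6919/160)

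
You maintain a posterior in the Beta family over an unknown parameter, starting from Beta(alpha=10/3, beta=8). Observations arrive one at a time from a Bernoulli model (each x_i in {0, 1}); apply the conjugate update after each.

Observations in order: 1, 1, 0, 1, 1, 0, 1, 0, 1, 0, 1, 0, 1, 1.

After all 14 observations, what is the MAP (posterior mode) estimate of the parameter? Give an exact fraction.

17/35

obs 1: x=1 → posterior Beta(13/3, 8)
obs 2: x=1 → posterior Beta(16/3, 8)
obs 3: x=0 → posterior Beta(16/3, 9)
obs 4: x=1 → posterior Beta(19/3, 9)
obs 5: x=1 → posterior Beta(22/3, 9)
obs 6: x=0 → posterior Beta(22/3, 10)
obs 7: x=1 → posterior Beta(25/3, 10)
obs 8: x=0 → posterior Beta(25/3, 11)
obs 9: x=1 → posterior Beta(28/3, 11)
obs 10: x=0 → posterior Beta(28/3, 12)
obs 11: x=1 → posterior Beta(31/3, 12)
obs 12: x=0 → posterior Beta(31/3, 13)
obs 13: x=1 → posterior Beta(34/3, 13)
obs 14: x=1 → posterior Beta(37/3, 13)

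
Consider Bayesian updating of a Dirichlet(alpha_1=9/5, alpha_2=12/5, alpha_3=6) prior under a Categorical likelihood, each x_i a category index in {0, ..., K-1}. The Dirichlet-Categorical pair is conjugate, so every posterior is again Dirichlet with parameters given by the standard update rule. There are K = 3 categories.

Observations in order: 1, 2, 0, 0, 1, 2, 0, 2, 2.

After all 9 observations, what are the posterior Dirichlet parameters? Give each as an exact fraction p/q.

alpha_1=24/5, alpha_2=22/5, alpha_3=10

obs 1: x=1 → posterior Dirichlet(9/5, 17/5, 6)
obs 2: x=2 → posterior Dirichlet(9/5, 17/5, 7)
obs 3: x=0 → posterior Dirichlet(14/5, 17/5, 7)
obs 4: x=0 → posterior Dirichlet(19/5, 17/5, 7)
obs 5: x=1 → posterior Dirichlet(19/5, 22/5, 7)
obs 6: x=2 → posterior Dirichlet(19/5, 22/5, 8)
obs 7: x=0 → posterior Dirichlet(24/5, 22/5, 8)
obs 8: x=2 → posterior Dirichlet(24/5, 22/5, 9)
obs 9: x=2 → posterior Dirichlet(24/5, 22/5, 10)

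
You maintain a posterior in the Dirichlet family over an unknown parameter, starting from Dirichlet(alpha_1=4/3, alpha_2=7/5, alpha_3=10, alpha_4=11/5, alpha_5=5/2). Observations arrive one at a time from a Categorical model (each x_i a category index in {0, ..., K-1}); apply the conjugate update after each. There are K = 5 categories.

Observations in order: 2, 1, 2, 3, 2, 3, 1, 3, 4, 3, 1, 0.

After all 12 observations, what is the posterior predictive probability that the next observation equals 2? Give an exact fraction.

390/883

obs 1: x=2 → posterior Dirichlet(4/3, 7/5, 11, 11/5, 5/2)
obs 2: x=1 → posterior Dirichlet(4/3, 12/5, 11, 11/5, 5/2)
obs 3: x=2 → posterior Dirichlet(4/3, 12/5, 12, 11/5, 5/2)
obs 4: x=3 → posterior Dirichlet(4/3, 12/5, 12, 16/5, 5/2)
obs 5: x=2 → posterior Dirichlet(4/3, 12/5, 13, 16/5, 5/2)
obs 6: x=3 → posterior Dirichlet(4/3, 12/5, 13, 21/5, 5/2)
obs 7: x=1 → posterior Dirichlet(4/3, 17/5, 13, 21/5, 5/2)
obs 8: x=3 → posterior Dirichlet(4/3, 17/5, 13, 26/5, 5/2)
obs 9: x=4 → posterior Dirichlet(4/3, 17/5, 13, 26/5, 7/2)
obs 10: x=3 → posterior Dirichlet(4/3, 17/5, 13, 31/5, 7/2)
obs 11: x=1 → posterior Dirichlet(4/3, 22/5, 13, 31/5, 7/2)
obs 12: x=0 → posterior Dirichlet(7/3, 22/5, 13, 31/5, 7/2)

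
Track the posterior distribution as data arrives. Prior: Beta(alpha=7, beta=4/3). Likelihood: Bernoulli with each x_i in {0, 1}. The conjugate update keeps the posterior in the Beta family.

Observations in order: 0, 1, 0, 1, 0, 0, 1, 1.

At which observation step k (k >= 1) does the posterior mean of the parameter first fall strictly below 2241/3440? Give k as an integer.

obs 1: x=0 → posterior Beta(7, 7/3)
obs 2: x=1 → posterior Beta(8, 7/3)
obs 3: x=0 → posterior Beta(8, 10/3)
obs 4: x=1 → posterior Beta(9, 10/3)
obs 5: x=0 → posterior Beta(9, 13/3)
obs 6: x=0 → posterior Beta(9, 16/3)
obs 7: x=1 → posterior Beta(10, 16/3)
obs 8: x=1 → posterior Beta(11, 16/3)

k = 6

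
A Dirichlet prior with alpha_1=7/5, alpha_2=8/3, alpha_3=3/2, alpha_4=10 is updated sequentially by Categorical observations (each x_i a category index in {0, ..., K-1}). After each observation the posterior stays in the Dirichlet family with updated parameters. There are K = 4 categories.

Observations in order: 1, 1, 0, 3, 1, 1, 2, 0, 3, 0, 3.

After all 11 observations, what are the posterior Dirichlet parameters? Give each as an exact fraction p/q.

alpha_1=22/5, alpha_2=20/3, alpha_3=5/2, alpha_4=13

obs 1: x=1 → posterior Dirichlet(7/5, 11/3, 3/2, 10)
obs 2: x=1 → posterior Dirichlet(7/5, 14/3, 3/2, 10)
obs 3: x=0 → posterior Dirichlet(12/5, 14/3, 3/2, 10)
obs 4: x=3 → posterior Dirichlet(12/5, 14/3, 3/2, 11)
obs 5: x=1 → posterior Dirichlet(12/5, 17/3, 3/2, 11)
obs 6: x=1 → posterior Dirichlet(12/5, 20/3, 3/2, 11)
obs 7: x=2 → posterior Dirichlet(12/5, 20/3, 5/2, 11)
obs 8: x=0 → posterior Dirichlet(17/5, 20/3, 5/2, 11)
obs 9: x=3 → posterior Dirichlet(17/5, 20/3, 5/2, 12)
obs 10: x=0 → posterior Dirichlet(22/5, 20/3, 5/2, 12)
obs 11: x=3 → posterior Dirichlet(22/5, 20/3, 5/2, 13)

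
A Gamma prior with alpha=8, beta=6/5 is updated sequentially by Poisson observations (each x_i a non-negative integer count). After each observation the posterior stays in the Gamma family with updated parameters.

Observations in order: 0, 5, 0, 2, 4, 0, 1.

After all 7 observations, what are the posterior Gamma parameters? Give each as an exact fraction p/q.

obs 1: x=0 → posterior Gamma(8, 11/5)
obs 2: x=5 → posterior Gamma(13, 16/5)
obs 3: x=0 → posterior Gamma(13, 21/5)
obs 4: x=2 → posterior Gamma(15, 26/5)
obs 5: x=4 → posterior Gamma(19, 31/5)
obs 6: x=0 → posterior Gamma(19, 36/5)
obs 7: x=1 → posterior Gamma(20, 41/5)

alpha=20, beta=41/5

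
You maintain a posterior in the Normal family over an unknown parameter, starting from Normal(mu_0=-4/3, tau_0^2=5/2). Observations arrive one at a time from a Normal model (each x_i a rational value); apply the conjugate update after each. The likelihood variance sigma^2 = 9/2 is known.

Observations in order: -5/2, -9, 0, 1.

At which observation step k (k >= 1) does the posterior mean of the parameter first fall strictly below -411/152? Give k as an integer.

obs 1: x=-5/2 → posterior Normal(-7/4, 45/28)
obs 2: x=-9 → posterior Normal(-139/38, 45/38)
obs 3: x=0 → posterior Normal(-139/48, 15/16)
obs 4: x=1 → posterior Normal(-129/58, 45/58)

k = 2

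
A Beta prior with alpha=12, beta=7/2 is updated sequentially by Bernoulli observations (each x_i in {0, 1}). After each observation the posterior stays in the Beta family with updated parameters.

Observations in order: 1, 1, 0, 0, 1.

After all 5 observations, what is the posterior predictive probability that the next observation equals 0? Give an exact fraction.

11/41

obs 1: x=1 → posterior Beta(13, 7/2)
obs 2: x=1 → posterior Beta(14, 7/2)
obs 3: x=0 → posterior Beta(14, 9/2)
obs 4: x=0 → posterior Beta(14, 11/2)
obs 5: x=1 → posterior Beta(15, 11/2)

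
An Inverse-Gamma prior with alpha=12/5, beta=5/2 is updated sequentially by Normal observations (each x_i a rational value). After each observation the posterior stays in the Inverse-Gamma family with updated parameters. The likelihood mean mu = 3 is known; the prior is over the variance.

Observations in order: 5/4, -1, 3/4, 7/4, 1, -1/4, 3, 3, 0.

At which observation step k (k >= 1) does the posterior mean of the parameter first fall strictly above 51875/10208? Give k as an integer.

k = 6

obs 1: x=5/4 → posterior Inverse-Gamma(29/10, 129/32)
obs 2: x=-1 → posterior Inverse-Gamma(17/5, 385/32)
obs 3: x=3/4 → posterior Inverse-Gamma(39/10, 233/16)
obs 4: x=7/4 → posterior Inverse-Gamma(22/5, 491/32)
obs 5: x=1 → posterior Inverse-Gamma(49/10, 555/32)
obs 6: x=-1/4 → posterior Inverse-Gamma(27/5, 181/8)
obs 7: x=3 → posterior Inverse-Gamma(59/10, 181/8)
obs 8: x=3 → posterior Inverse-Gamma(32/5, 181/8)
obs 9: x=0 → posterior Inverse-Gamma(69/10, 217/8)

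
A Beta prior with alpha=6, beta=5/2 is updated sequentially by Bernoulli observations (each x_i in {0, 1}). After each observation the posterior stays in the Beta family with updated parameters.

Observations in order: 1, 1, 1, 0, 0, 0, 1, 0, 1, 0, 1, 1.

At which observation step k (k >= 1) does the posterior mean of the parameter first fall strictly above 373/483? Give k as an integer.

k = 3

obs 1: x=1 → posterior Beta(7, 5/2)
obs 2: x=1 → posterior Beta(8, 5/2)
obs 3: x=1 → posterior Beta(9, 5/2)
obs 4: x=0 → posterior Beta(9, 7/2)
obs 5: x=0 → posterior Beta(9, 9/2)
obs 6: x=0 → posterior Beta(9, 11/2)
obs 7: x=1 → posterior Beta(10, 11/2)
obs 8: x=0 → posterior Beta(10, 13/2)
obs 9: x=1 → posterior Beta(11, 13/2)
obs 10: x=0 → posterior Beta(11, 15/2)
obs 11: x=1 → posterior Beta(12, 15/2)
obs 12: x=1 → posterior Beta(13, 15/2)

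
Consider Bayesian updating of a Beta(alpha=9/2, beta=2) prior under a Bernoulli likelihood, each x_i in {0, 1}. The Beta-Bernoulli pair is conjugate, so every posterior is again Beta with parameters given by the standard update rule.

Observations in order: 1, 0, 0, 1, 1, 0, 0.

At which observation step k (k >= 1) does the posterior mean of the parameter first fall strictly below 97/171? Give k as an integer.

k = 7

obs 1: x=1 → posterior Beta(11/2, 2)
obs 2: x=0 → posterior Beta(11/2, 3)
obs 3: x=0 → posterior Beta(11/2, 4)
obs 4: x=1 → posterior Beta(13/2, 4)
obs 5: x=1 → posterior Beta(15/2, 4)
obs 6: x=0 → posterior Beta(15/2, 5)
obs 7: x=0 → posterior Beta(15/2, 6)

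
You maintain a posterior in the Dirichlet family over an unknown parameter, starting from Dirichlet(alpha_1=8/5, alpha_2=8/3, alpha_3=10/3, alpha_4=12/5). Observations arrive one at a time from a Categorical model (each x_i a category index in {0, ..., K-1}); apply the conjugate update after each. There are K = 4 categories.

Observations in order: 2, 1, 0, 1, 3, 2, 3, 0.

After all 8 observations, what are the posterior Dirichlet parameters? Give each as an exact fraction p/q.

obs 1: x=2 → posterior Dirichlet(8/5, 8/3, 13/3, 12/5)
obs 2: x=1 → posterior Dirichlet(8/5, 11/3, 13/3, 12/5)
obs 3: x=0 → posterior Dirichlet(13/5, 11/3, 13/3, 12/5)
obs 4: x=1 → posterior Dirichlet(13/5, 14/3, 13/3, 12/5)
obs 5: x=3 → posterior Dirichlet(13/5, 14/3, 13/3, 17/5)
obs 6: x=2 → posterior Dirichlet(13/5, 14/3, 16/3, 17/5)
obs 7: x=3 → posterior Dirichlet(13/5, 14/3, 16/3, 22/5)
obs 8: x=0 → posterior Dirichlet(18/5, 14/3, 16/3, 22/5)

alpha_1=18/5, alpha_2=14/3, alpha_3=16/3, alpha_4=22/5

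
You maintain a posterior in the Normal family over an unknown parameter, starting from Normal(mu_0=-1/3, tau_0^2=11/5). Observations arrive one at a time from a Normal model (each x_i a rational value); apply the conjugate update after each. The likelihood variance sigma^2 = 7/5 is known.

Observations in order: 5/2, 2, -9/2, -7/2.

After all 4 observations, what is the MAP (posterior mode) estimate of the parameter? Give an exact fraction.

-245/306

obs 1: x=5/2 → posterior Normal(151/108, 77/90)
obs 2: x=2 → posterior Normal(283/174, 77/145)
obs 3: x=-9/2 → posterior Normal(-7/120, 77/200)
obs 4: x=-7/2 → posterior Normal(-245/306, 77/255)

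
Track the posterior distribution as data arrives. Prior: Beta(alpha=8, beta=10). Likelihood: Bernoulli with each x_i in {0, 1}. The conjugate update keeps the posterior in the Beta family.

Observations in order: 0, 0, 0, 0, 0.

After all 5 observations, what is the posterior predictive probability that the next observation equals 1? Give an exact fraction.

8/23

obs 1: x=0 → posterior Beta(8, 11)
obs 2: x=0 → posterior Beta(8, 12)
obs 3: x=0 → posterior Beta(8, 13)
obs 4: x=0 → posterior Beta(8, 14)
obs 5: x=0 → posterior Beta(8, 15)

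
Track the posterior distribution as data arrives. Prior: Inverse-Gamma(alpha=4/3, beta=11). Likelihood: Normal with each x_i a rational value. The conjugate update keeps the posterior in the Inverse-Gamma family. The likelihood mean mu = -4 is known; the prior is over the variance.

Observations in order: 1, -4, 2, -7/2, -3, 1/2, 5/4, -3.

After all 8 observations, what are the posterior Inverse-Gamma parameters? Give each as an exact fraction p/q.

alpha=16/3, beta=2129/32

obs 1: x=1 → posterior Inverse-Gamma(11/6, 47/2)
obs 2: x=-4 → posterior Inverse-Gamma(7/3, 47/2)
obs 3: x=2 → posterior Inverse-Gamma(17/6, 83/2)
obs 4: x=-7/2 → posterior Inverse-Gamma(10/3, 333/8)
obs 5: x=-3 → posterior Inverse-Gamma(23/6, 337/8)
obs 6: x=1/2 → posterior Inverse-Gamma(13/3, 209/4)
obs 7: x=5/4 → posterior Inverse-Gamma(29/6, 2113/32)
obs 8: x=-3 → posterior Inverse-Gamma(16/3, 2129/32)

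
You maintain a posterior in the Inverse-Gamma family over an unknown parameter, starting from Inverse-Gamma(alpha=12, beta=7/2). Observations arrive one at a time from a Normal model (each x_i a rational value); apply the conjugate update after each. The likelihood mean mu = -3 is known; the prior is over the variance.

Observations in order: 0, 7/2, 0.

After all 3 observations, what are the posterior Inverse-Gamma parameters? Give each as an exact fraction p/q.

obs 1: x=0 → posterior Inverse-Gamma(25/2, 8)
obs 2: x=7/2 → posterior Inverse-Gamma(13, 233/8)
obs 3: x=0 → posterior Inverse-Gamma(27/2, 269/8)

alpha=27/2, beta=269/8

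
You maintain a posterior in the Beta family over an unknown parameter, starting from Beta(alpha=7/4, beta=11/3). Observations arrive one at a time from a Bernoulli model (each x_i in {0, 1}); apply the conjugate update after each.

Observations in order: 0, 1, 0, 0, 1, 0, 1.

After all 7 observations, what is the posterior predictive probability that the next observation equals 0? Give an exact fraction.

obs 1: x=0 → posterior Beta(7/4, 14/3)
obs 2: x=1 → posterior Beta(11/4, 14/3)
obs 3: x=0 → posterior Beta(11/4, 17/3)
obs 4: x=0 → posterior Beta(11/4, 20/3)
obs 5: x=1 → posterior Beta(15/4, 20/3)
obs 6: x=0 → posterior Beta(15/4, 23/3)
obs 7: x=1 → posterior Beta(19/4, 23/3)

92/149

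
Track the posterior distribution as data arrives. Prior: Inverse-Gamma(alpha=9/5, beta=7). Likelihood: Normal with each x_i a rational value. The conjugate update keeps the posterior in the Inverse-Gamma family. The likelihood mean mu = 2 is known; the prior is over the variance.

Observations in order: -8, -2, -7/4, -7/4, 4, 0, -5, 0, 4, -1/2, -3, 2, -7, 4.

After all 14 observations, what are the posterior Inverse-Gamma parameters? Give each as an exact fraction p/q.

obs 1: x=-8 → posterior Inverse-Gamma(23/10, 57)
obs 2: x=-2 → posterior Inverse-Gamma(14/5, 65)
obs 3: x=-7/4 → posterior Inverse-Gamma(33/10, 2305/32)
obs 4: x=-7/4 → posterior Inverse-Gamma(19/5, 1265/16)
obs 5: x=4 → posterior Inverse-Gamma(43/10, 1297/16)
obs 6: x=0 → posterior Inverse-Gamma(24/5, 1329/16)
obs 7: x=-5 → posterior Inverse-Gamma(53/10, 1721/16)
obs 8: x=0 → posterior Inverse-Gamma(29/5, 1753/16)
obs 9: x=4 → posterior Inverse-Gamma(63/10, 1785/16)
obs 10: x=-1/2 → posterior Inverse-Gamma(34/5, 1835/16)
obs 11: x=-3 → posterior Inverse-Gamma(73/10, 2035/16)
obs 12: x=2 → posterior Inverse-Gamma(39/5, 2035/16)
obs 13: x=-7 → posterior Inverse-Gamma(83/10, 2683/16)
obs 14: x=4 → posterior Inverse-Gamma(44/5, 2715/16)

alpha=44/5, beta=2715/16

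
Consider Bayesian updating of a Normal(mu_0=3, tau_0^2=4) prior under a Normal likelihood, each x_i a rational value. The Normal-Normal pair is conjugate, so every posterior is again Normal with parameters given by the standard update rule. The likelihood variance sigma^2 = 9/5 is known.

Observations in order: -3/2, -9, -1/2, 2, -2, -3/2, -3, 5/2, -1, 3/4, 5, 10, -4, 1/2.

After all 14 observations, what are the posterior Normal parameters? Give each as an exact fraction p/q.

mu_0=-8/289, tau_0^2=36/289

obs 1: x=-3/2 → posterior Normal(-3/29, 36/29)
obs 2: x=-9 → posterior Normal(-183/49, 36/49)
obs 3: x=-1/2 → posterior Normal(-193/69, 12/23)
obs 4: x=2 → posterior Normal(-153/89, 36/89)
obs 5: x=-2 → posterior Normal(-193/109, 36/109)
obs 6: x=-3/2 → posterior Normal(-223/129, 12/43)
obs 7: x=-3 → posterior Normal(-283/149, 36/149)
obs 8: x=5/2 → posterior Normal(-233/169, 36/169)
obs 9: x=-1 → posterior Normal(-253/189, 4/21)
obs 10: x=3/4 → posterior Normal(-238/209, 36/209)
obs 11: x=5 → posterior Normal(-138/229, 36/229)
obs 12: x=10 → posterior Normal(62/249, 12/83)
obs 13: x=-4 → posterior Normal(-18/269, 36/269)
obs 14: x=1/2 → posterior Normal(-8/289, 36/289)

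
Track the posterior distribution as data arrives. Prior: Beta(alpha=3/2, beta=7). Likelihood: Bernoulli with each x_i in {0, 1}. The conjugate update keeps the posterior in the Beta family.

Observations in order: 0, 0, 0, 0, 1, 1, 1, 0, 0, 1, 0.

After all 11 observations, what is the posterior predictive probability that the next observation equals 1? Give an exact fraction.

11/39

obs 1: x=0 → posterior Beta(3/2, 8)
obs 2: x=0 → posterior Beta(3/2, 9)
obs 3: x=0 → posterior Beta(3/2, 10)
obs 4: x=0 → posterior Beta(3/2, 11)
obs 5: x=1 → posterior Beta(5/2, 11)
obs 6: x=1 → posterior Beta(7/2, 11)
obs 7: x=1 → posterior Beta(9/2, 11)
obs 8: x=0 → posterior Beta(9/2, 12)
obs 9: x=0 → posterior Beta(9/2, 13)
obs 10: x=1 → posterior Beta(11/2, 13)
obs 11: x=0 → posterior Beta(11/2, 14)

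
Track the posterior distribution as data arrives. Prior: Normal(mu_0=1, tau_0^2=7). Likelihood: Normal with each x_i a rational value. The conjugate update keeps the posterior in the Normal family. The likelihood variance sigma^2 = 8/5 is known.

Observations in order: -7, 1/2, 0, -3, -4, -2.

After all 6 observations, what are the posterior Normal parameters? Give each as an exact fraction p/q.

obs 1: x=-7 → posterior Normal(-237/43, 56/43)
obs 2: x=1/2 → posterior Normal(-439/156, 28/39)
obs 3: x=0 → posterior Normal(-439/226, 56/113)
obs 4: x=-3 → posterior Normal(-649/296, 14/37)
obs 5: x=-4 → posterior Normal(-929/366, 56/183)
obs 6: x=-2 → posterior Normal(-1069/436, 28/109)

mu_0=-1069/436, tau_0^2=28/109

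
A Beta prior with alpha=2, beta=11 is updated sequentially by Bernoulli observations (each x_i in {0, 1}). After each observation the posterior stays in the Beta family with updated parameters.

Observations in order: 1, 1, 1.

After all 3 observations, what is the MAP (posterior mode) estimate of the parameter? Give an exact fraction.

obs 1: x=1 → posterior Beta(3, 11)
obs 2: x=1 → posterior Beta(4, 11)
obs 3: x=1 → posterior Beta(5, 11)

2/7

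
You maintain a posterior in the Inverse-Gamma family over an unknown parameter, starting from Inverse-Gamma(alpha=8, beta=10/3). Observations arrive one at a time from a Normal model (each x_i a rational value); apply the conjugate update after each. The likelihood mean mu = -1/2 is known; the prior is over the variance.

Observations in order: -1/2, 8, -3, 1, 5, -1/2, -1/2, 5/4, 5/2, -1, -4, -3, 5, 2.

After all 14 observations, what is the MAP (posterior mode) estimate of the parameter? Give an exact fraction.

8879/1536

obs 1: x=-1/2 → posterior Inverse-Gamma(17/2, 10/3)
obs 2: x=8 → posterior Inverse-Gamma(9, 947/24)
obs 3: x=-3 → posterior Inverse-Gamma(19/2, 511/12)
obs 4: x=1 → posterior Inverse-Gamma(10, 1049/24)
obs 5: x=5 → posterior Inverse-Gamma(21/2, 353/6)
obs 6: x=-1/2 → posterior Inverse-Gamma(11, 353/6)
obs 7: x=-1/2 → posterior Inverse-Gamma(23/2, 353/6)
obs 8: x=5/4 → posterior Inverse-Gamma(12, 5795/96)
obs 9: x=5/2 → posterior Inverse-Gamma(25/2, 6227/96)
obs 10: x=-1 → posterior Inverse-Gamma(13, 6239/96)
obs 11: x=-4 → posterior Inverse-Gamma(27/2, 6827/96)
obs 12: x=-3 → posterior Inverse-Gamma(14, 7127/96)
obs 13: x=5 → posterior Inverse-Gamma(29/2, 8579/96)
obs 14: x=2 → posterior Inverse-Gamma(15, 8879/96)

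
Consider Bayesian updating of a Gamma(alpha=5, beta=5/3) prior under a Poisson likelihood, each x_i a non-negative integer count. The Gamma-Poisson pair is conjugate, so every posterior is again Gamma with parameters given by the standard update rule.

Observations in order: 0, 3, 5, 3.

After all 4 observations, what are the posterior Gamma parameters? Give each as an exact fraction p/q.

alpha=16, beta=17/3

obs 1: x=0 → posterior Gamma(5, 8/3)
obs 2: x=3 → posterior Gamma(8, 11/3)
obs 3: x=5 → posterior Gamma(13, 14/3)
obs 4: x=3 → posterior Gamma(16, 17/3)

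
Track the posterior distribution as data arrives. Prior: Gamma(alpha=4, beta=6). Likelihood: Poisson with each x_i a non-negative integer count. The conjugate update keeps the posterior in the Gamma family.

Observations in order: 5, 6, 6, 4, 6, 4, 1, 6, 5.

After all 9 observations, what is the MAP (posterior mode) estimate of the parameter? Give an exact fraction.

obs 1: x=5 → posterior Gamma(9, 7)
obs 2: x=6 → posterior Gamma(15, 8)
obs 3: x=6 → posterior Gamma(21, 9)
obs 4: x=4 → posterior Gamma(25, 10)
obs 5: x=6 → posterior Gamma(31, 11)
obs 6: x=4 → posterior Gamma(35, 12)
obs 7: x=1 → posterior Gamma(36, 13)
obs 8: x=6 → posterior Gamma(42, 14)
obs 9: x=5 → posterior Gamma(47, 15)

46/15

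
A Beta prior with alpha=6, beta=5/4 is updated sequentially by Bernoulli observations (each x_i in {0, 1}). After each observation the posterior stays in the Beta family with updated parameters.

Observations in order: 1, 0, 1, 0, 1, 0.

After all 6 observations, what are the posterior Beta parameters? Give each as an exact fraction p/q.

obs 1: x=1 → posterior Beta(7, 5/4)
obs 2: x=0 → posterior Beta(7, 9/4)
obs 3: x=1 → posterior Beta(8, 9/4)
obs 4: x=0 → posterior Beta(8, 13/4)
obs 5: x=1 → posterior Beta(9, 13/4)
obs 6: x=0 → posterior Beta(9, 17/4)

alpha=9, beta=17/4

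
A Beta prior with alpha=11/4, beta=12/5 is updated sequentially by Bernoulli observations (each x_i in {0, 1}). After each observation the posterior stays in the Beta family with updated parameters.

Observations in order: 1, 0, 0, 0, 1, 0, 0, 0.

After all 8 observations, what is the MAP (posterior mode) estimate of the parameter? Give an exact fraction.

obs 1: x=1 → posterior Beta(15/4, 12/5)
obs 2: x=0 → posterior Beta(15/4, 17/5)
obs 3: x=0 → posterior Beta(15/4, 22/5)
obs 4: x=0 → posterior Beta(15/4, 27/5)
obs 5: x=1 → posterior Beta(19/4, 27/5)
obs 6: x=0 → posterior Beta(19/4, 32/5)
obs 7: x=0 → posterior Beta(19/4, 37/5)
obs 8: x=0 → posterior Beta(19/4, 42/5)

75/223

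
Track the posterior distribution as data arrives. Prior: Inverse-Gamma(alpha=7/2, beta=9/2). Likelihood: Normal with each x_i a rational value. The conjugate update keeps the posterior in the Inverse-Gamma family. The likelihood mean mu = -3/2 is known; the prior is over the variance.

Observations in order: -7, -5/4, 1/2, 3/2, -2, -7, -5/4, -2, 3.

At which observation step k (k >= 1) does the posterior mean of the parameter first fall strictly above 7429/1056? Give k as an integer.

k = 6

obs 1: x=-7 → posterior Inverse-Gamma(4, 157/8)
obs 2: x=-5/4 → posterior Inverse-Gamma(9/2, 629/32)
obs 3: x=1/2 → posterior Inverse-Gamma(5, 693/32)
obs 4: x=3/2 → posterior Inverse-Gamma(11/2, 837/32)
obs 5: x=-2 → posterior Inverse-Gamma(6, 841/32)
obs 6: x=-7 → posterior Inverse-Gamma(13/2, 1325/32)
obs 7: x=-5/4 → posterior Inverse-Gamma(7, 663/16)
obs 8: x=-2 → posterior Inverse-Gamma(15/2, 665/16)
obs 9: x=3 → posterior Inverse-Gamma(8, 827/16)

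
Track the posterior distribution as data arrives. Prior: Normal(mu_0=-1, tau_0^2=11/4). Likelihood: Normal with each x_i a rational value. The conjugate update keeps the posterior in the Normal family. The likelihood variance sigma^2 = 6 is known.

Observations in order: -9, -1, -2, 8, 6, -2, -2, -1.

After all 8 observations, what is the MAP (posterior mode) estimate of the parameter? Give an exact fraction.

-57/112

obs 1: x=-9 → posterior Normal(-123/35, 66/35)
obs 2: x=-1 → posterior Normal(-67/23, 33/23)
obs 3: x=-2 → posterior Normal(-52/19, 22/19)
obs 4: x=8 → posterior Normal(-1, 33/34)
obs 5: x=6 → posterior Normal(-2/79, 66/79)
obs 6: x=-2 → posterior Normal(-4/15, 11/15)
obs 7: x=-2 → posterior Normal(-46/101, 66/101)
obs 8: x=-1 → posterior Normal(-57/112, 33/56)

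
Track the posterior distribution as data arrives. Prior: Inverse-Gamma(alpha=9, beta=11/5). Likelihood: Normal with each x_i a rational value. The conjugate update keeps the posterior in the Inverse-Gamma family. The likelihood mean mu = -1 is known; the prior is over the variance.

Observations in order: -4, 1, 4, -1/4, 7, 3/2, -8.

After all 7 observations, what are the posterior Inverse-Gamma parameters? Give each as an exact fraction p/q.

obs 1: x=-4 → posterior Inverse-Gamma(19/2, 67/10)
obs 2: x=1 → posterior Inverse-Gamma(10, 87/10)
obs 3: x=4 → posterior Inverse-Gamma(21/2, 106/5)
obs 4: x=-1/4 → posterior Inverse-Gamma(11, 3437/160)
obs 5: x=7 → posterior Inverse-Gamma(23/2, 8557/160)
obs 6: x=3/2 → posterior Inverse-Gamma(12, 9057/160)
obs 7: x=-8 → posterior Inverse-Gamma(25/2, 12977/160)

alpha=25/2, beta=12977/160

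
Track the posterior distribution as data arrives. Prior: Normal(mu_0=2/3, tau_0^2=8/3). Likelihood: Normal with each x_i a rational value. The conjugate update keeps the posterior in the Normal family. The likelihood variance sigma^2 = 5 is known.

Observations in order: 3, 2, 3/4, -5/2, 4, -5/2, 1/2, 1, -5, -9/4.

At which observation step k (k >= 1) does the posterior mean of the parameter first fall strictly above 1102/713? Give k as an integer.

obs 1: x=3 → posterior Normal(34/23, 40/23)
obs 2: x=2 → posterior Normal(50/31, 40/31)
obs 3: x=3/4 → posterior Normal(56/39, 40/39)
obs 4: x=-5/2 → posterior Normal(36/47, 40/47)
obs 5: x=4 → posterior Normal(68/55, 8/11)
obs 6: x=-5/2 → posterior Normal(16/21, 40/63)
obs 7: x=1/2 → posterior Normal(52/71, 40/71)
obs 8: x=1 → posterior Normal(60/79, 40/79)
obs 9: x=-5 → posterior Normal(20/87, 40/87)
obs 10: x=-9/4 → posterior Normal(2/95, 8/19)

k = 2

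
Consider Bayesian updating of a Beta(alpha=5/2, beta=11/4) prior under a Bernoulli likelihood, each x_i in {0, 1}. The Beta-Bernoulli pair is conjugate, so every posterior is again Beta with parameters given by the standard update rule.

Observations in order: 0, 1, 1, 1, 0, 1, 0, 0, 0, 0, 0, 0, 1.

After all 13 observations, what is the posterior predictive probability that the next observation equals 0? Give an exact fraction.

obs 1: x=0 → posterior Beta(5/2, 15/4)
obs 2: x=1 → posterior Beta(7/2, 15/4)
obs 3: x=1 → posterior Beta(9/2, 15/4)
obs 4: x=1 → posterior Beta(11/2, 15/4)
obs 5: x=0 → posterior Beta(11/2, 19/4)
obs 6: x=1 → posterior Beta(13/2, 19/4)
obs 7: x=0 → posterior Beta(13/2, 23/4)
obs 8: x=0 → posterior Beta(13/2, 27/4)
obs 9: x=0 → posterior Beta(13/2, 31/4)
obs 10: x=0 → posterior Beta(13/2, 35/4)
obs 11: x=0 → posterior Beta(13/2, 39/4)
obs 12: x=0 → posterior Beta(13/2, 43/4)
obs 13: x=1 → posterior Beta(15/2, 43/4)

43/73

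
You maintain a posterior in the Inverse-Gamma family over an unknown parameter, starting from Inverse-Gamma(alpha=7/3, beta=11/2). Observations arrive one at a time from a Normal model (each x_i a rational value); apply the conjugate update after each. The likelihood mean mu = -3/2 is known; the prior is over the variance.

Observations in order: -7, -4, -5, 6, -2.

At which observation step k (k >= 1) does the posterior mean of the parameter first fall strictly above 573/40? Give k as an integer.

k = 4

obs 1: x=-7 → posterior Inverse-Gamma(17/6, 165/8)
obs 2: x=-4 → posterior Inverse-Gamma(10/3, 95/4)
obs 3: x=-5 → posterior Inverse-Gamma(23/6, 239/8)
obs 4: x=6 → posterior Inverse-Gamma(13/3, 58)
obs 5: x=-2 → posterior Inverse-Gamma(29/6, 465/8)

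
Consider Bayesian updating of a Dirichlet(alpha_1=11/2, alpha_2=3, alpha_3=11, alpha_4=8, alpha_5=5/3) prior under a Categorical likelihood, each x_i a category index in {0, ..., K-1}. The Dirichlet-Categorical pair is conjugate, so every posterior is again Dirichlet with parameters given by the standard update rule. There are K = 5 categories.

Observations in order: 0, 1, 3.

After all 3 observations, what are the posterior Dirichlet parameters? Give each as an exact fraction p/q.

alpha_1=13/2, alpha_2=4, alpha_3=11, alpha_4=9, alpha_5=5/3

obs 1: x=0 → posterior Dirichlet(13/2, 3, 11, 8, 5/3)
obs 2: x=1 → posterior Dirichlet(13/2, 4, 11, 8, 5/3)
obs 3: x=3 → posterior Dirichlet(13/2, 4, 11, 9, 5/3)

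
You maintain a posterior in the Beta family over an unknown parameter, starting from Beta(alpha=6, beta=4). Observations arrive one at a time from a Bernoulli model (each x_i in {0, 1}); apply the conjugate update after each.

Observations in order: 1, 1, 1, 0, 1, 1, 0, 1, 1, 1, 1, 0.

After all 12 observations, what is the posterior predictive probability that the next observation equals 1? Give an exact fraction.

15/22

obs 1: x=1 → posterior Beta(7, 4)
obs 2: x=1 → posterior Beta(8, 4)
obs 3: x=1 → posterior Beta(9, 4)
obs 4: x=0 → posterior Beta(9, 5)
obs 5: x=1 → posterior Beta(10, 5)
obs 6: x=1 → posterior Beta(11, 5)
obs 7: x=0 → posterior Beta(11, 6)
obs 8: x=1 → posterior Beta(12, 6)
obs 9: x=1 → posterior Beta(13, 6)
obs 10: x=1 → posterior Beta(14, 6)
obs 11: x=1 → posterior Beta(15, 6)
obs 12: x=0 → posterior Beta(15, 7)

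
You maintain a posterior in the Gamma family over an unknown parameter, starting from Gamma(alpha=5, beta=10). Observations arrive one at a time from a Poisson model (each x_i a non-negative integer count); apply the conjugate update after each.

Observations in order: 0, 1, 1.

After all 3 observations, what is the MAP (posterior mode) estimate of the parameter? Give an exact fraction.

obs 1: x=0 → posterior Gamma(5, 11)
obs 2: x=1 → posterior Gamma(6, 12)
obs 3: x=1 → posterior Gamma(7, 13)

6/13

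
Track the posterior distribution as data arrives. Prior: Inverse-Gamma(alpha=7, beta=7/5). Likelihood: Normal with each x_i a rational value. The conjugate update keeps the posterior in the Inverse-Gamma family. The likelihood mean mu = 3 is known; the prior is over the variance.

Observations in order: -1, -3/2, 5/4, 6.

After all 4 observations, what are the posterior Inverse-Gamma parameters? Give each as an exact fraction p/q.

alpha=9, beta=4089/160

obs 1: x=-1 → posterior Inverse-Gamma(15/2, 47/5)
obs 2: x=-3/2 → posterior Inverse-Gamma(8, 781/40)
obs 3: x=5/4 → posterior Inverse-Gamma(17/2, 3369/160)
obs 4: x=6 → posterior Inverse-Gamma(9, 4089/160)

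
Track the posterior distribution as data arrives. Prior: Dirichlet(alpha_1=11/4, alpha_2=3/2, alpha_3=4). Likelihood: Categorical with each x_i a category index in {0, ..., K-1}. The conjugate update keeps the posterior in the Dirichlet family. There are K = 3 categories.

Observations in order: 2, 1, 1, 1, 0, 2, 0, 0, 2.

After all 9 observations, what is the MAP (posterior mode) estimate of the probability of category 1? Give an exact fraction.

14/57

obs 1: x=2 → posterior Dirichlet(11/4, 3/2, 5)
obs 2: x=1 → posterior Dirichlet(11/4, 5/2, 5)
obs 3: x=1 → posterior Dirichlet(11/4, 7/2, 5)
obs 4: x=1 → posterior Dirichlet(11/4, 9/2, 5)
obs 5: x=0 → posterior Dirichlet(15/4, 9/2, 5)
obs 6: x=2 → posterior Dirichlet(15/4, 9/2, 6)
obs 7: x=0 → posterior Dirichlet(19/4, 9/2, 6)
obs 8: x=0 → posterior Dirichlet(23/4, 9/2, 6)
obs 9: x=2 → posterior Dirichlet(23/4, 9/2, 7)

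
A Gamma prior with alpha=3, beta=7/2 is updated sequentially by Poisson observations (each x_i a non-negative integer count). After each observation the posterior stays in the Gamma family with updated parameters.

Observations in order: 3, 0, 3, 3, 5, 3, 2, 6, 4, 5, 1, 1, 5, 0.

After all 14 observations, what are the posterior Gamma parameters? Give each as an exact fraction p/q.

alpha=44, beta=35/2

obs 1: x=3 → posterior Gamma(6, 9/2)
obs 2: x=0 → posterior Gamma(6, 11/2)
obs 3: x=3 → posterior Gamma(9, 13/2)
obs 4: x=3 → posterior Gamma(12, 15/2)
obs 5: x=5 → posterior Gamma(17, 17/2)
obs 6: x=3 → posterior Gamma(20, 19/2)
obs 7: x=2 → posterior Gamma(22, 21/2)
obs 8: x=6 → posterior Gamma(28, 23/2)
obs 9: x=4 → posterior Gamma(32, 25/2)
obs 10: x=5 → posterior Gamma(37, 27/2)
obs 11: x=1 → posterior Gamma(38, 29/2)
obs 12: x=1 → posterior Gamma(39, 31/2)
obs 13: x=5 → posterior Gamma(44, 33/2)
obs 14: x=0 → posterior Gamma(44, 35/2)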